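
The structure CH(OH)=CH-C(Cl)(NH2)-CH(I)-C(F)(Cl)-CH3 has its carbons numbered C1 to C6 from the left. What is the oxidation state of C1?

0

Bonds to more-electronegative neighbours contribute +1 each, bonds to H or metals contribute −1 each, and C–C bonds contribute 0.
C1 has a double bond to C (2×0 = 0), one bond to H (-1), one bond to O (+1).
Oxidation state = 0 − 1 + 1 = 0.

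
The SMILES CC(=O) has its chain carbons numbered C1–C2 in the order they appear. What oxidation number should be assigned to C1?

-3

Assign +1 per bond to O/N/halogen, −1 per bond to H or an electropositive element, and 0 per bond to carbon.
C1 has one bond to C (0), one bond to H (-1), one bond to H (-1), one bond to H (-1).
Oxidation state = 0 − 1 − 1 − 1 = -3.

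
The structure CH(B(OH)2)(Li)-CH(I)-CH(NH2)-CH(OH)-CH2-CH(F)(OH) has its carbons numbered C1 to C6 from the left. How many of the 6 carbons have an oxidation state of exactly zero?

3

Count +1 for every bond to an atom more electronegative than carbon and −1 for every bond to one less electronegative; C–C bonds are 0. Tallying each carbon:
C1: 1C, 1H, 1Li, 1B → 0 − 1 − 1 − 1 = -3
C2: 2C, 1H, 1I → 0 − 1 + 1 = 0
C3: 2C, 1H, 1N → 0 − 1 + 1 = 0
C4: 2C, 1H, 1O → 0 − 1 + 1 = 0
C5: 2C, 2H → 0 − 2 = -2
C6: 1C, 1H, 1O, 1F → 0 − 1 + 1 + 1 = +1
3 carbons (C2, C3, C4) meet the condition.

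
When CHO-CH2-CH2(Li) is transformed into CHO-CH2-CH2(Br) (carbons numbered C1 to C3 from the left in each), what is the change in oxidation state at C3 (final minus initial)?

Before: C3 has 1 bond to C, 2 bonds to H, 1 bond to Li → oxidation state -3.
After: C3 has 1 bond to C, 2 bonds to H, 1 bond to Br → oxidation state -1.
Δ = -1 − (-3) = +2, so this is an oxidation at C3.

+2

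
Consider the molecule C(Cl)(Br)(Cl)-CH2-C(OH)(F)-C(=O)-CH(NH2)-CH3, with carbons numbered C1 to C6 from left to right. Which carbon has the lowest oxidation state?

Count +1 for every bond to an atom more electronegative than carbon and −1 for every bond to one less electronegative; C–C bonds are 0. Tallying each carbon:
C1: 1C, 2Cl, 1Br → 0 + 2 + 1 = +3
C2: 2C, 2H → 0 − 2 = -2
C3: 2C, 1O, 1F → 0 + 1 + 1 = +2
C4: 2C, 2O → 0 + 2 = +2
C5: 2C, 1H, 1N → 0 − 1 + 1 = 0
C6: 1C, 3H → 0 − 3 = -3
The most reduced carbon is C6 at -3.

C6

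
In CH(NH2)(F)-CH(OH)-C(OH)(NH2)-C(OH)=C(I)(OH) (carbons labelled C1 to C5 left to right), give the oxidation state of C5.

+2

Bonds to more-electronegative neighbours contribute +1 each, bonds to H or metals contribute −1 each, and C–C bonds contribute 0.
C5 has a double bond to C (2×0 = 0), one bond to I (+1), one bond to O (+1).
Oxidation state = 0 + 1 + 1 = +2.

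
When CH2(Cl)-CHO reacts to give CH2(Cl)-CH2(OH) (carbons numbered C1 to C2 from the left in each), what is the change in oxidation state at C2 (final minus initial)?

-2

Before: C2 has 1 bond to C, 1 bond to H, 2 bonds to O → oxidation state +1.
After: C2 has 1 bond to C, 2 bonds to H, 1 bond to O → oxidation state -1.
Δ = -1 − (+1) = -2, so this is a reduction at C2.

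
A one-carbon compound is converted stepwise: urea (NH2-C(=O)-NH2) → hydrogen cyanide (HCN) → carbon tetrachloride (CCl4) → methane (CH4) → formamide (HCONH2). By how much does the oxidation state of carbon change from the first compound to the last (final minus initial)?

-2

Carbon oxidation states along the series — urea: +4, hydrogen cyanide: +2, carbon tetrachloride: +4, methane: -4, formamide: +2.
Net change = +2 − (+4) = -2.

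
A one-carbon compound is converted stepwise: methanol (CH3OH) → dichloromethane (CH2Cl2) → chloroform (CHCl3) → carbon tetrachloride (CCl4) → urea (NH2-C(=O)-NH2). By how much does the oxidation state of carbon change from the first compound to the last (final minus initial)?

Carbon oxidation states along the series — methanol: -2, dichloromethane: 0, chloroform: +2, carbon tetrachloride: +4, urea: +4.
Net change = +4 − (-2) = +6.

+6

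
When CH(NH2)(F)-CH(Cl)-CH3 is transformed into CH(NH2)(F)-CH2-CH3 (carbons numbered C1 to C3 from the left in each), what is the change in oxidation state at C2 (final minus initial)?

-2

Before: C2 has 2 bonds to C, 1 bond to H, 1 bond to Cl → oxidation state 0.
After: C2 has 2 bonds to C, 2 bonds to H → oxidation state -2.
Δ = -2 − (0) = -2, so this is a reduction at C2.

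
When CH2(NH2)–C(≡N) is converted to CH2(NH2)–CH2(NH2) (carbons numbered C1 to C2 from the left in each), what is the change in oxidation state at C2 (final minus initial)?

-4

Before: C2 has 1 bond to C, 3 bonds to N → oxidation state +3.
After: C2 has 1 bond to C, 2 bonds to H, 1 bond to N → oxidation state -1.
Δ = -1 − (+3) = -4, so this is a reduction at C2.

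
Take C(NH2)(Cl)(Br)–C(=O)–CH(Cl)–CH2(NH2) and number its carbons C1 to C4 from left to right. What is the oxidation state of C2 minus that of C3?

C2: 2C, 2O → 0 + 2 = +2
C3: 2C, 1H, 1Cl → 0 − 1 + 1 = 0
Difference: +2 − (0) = +2.

+2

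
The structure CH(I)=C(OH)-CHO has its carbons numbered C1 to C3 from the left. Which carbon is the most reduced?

C1

Tallying each carbon's bonds:
C1: 2C, 1H, 1I → 0 − 1 + 1 = 0
C2: 3C, 1O → 0 + 1 = +1
C3: 1C, 1H, 2O → 0 − 1 + 2 = +1
The most reduced carbon is C1 at 0.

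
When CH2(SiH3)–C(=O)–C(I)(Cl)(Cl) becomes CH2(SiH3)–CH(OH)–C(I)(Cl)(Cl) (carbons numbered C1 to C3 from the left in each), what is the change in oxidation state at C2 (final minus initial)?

Before: C2 has 2 bonds to C, 2 bonds to O → oxidation state +2.
After: C2 has 2 bonds to C, 1 bond to H, 1 bond to O → oxidation state 0.
Δ = 0 − (+2) = -2, so this is a reduction at C2.

-2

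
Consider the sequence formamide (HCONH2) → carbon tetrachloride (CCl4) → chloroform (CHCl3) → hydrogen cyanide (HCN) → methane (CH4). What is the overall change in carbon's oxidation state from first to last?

-6

Carbon oxidation states along the series — formamide: +2, carbon tetrachloride: +4, chloroform: +2, hydrogen cyanide: +2, methane: -4.
Net change = -4 − (+2) = -6.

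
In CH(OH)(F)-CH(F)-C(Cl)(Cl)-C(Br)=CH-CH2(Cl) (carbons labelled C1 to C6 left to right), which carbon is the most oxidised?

C3

Tallying each carbon's bonds:
C1: 1C, 1H, 1O, 1F → 0 − 1 + 1 + 1 = +1
C2: 2C, 1H, 1F → 0 − 1 + 1 = 0
C3: 2C, 2Cl → 0 + 2 = +2
C4: 3C, 1Br → 0 + 1 = +1
C5: 3C, 1H → 0 − 1 = -1
C6: 1C, 2H, 1Cl → 0 − 2 + 1 = -1
The most oxidised carbon is C3 at +2.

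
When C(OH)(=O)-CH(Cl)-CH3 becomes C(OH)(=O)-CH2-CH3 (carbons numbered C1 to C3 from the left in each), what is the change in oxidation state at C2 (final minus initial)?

-2

Before: C2 has 2 bonds to C, 1 bond to H, 1 bond to Cl → oxidation state 0.
After: C2 has 2 bonds to C, 2 bonds to H → oxidation state -2.
Δ = -2 − (0) = -2, so this is a reduction at C2.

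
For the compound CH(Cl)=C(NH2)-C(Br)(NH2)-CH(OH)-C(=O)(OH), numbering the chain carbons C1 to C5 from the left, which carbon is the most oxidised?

Assign +1 per bond to O/N/halogen, −1 per bond to H or an electropositive element, and 0 per bond to carbon. Tallying each carbon:
C1: 2C, 1H, 1Cl → 0 − 1 + 1 = 0
C2: 3C, 1N → 0 + 1 = +1
C3: 2C, 1N, 1Br → 0 + 1 + 1 = +2
C4: 2C, 1H, 1O → 0 − 1 + 1 = 0
C5: 1C, 3O → 0 + 3 = +3
The most oxidised carbon is C5 at +3.

C5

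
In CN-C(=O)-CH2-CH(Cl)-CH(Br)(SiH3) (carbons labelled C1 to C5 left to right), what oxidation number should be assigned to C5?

-1

C5 has one bond to C (0), one bond to Br (+1), one bond to H (-1), one bond to Si (-1).
Oxidation state = 0 + 1 − 1 − 1 = -1.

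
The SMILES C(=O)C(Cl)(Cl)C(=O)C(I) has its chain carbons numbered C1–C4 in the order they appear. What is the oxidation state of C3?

+2

Count +1 for every bond to an atom more electronegative than carbon and −1 for every bond to one less electronegative; C–C bonds are 0.
C3 has one bond to C (0), one bond to C (0), a double bond to O (2×+1 = +2).
Oxidation state = 0 + 0 + 2 = +2.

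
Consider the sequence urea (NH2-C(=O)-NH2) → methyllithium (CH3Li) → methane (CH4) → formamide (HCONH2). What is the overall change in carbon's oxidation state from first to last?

-2

Carbon oxidation states along the series — urea: +4, methyllithium: -4, methane: -4, formamide: +2.
Net change = +2 − (+4) = -2.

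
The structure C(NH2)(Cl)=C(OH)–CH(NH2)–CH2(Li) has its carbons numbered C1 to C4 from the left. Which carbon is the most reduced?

Assign +1 per bond to O/N/halogen, −1 per bond to H or an electropositive element, and 0 per bond to carbon. Tallying each carbon:
C1: 2C, 1N, 1Cl → 0 + 1 + 1 = +2
C2: 3C, 1O → 0 + 1 = +1
C3: 2C, 1H, 1N → 0 − 1 + 1 = 0
C4: 1C, 2H, 1Li → 0 − 2 − 1 = -3
The most reduced carbon is C4 at -3.

C4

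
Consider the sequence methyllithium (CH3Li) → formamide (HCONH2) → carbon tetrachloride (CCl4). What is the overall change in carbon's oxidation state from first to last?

+8

Carbon oxidation states along the series — methyllithium: -4, formamide: +2, carbon tetrachloride: +4.
Net change = +4 − (-4) = +8.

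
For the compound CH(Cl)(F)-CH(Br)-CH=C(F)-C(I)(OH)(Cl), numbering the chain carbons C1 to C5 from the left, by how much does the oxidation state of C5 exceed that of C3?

+4

C5: 1C, 1O, 1Cl, 1I → 0 + 1 + 1 + 1 = +3
C3: 3C, 1H → 0 − 1 = -1
Difference: +3 − (-1) = +4.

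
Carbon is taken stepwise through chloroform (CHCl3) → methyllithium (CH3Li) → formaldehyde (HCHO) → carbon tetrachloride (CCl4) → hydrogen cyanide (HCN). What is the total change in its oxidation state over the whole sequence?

Carbon oxidation states along the series — chloroform: +2, methyllithium: -4, formaldehyde: 0, carbon tetrachloride: +4, hydrogen cyanide: +2.
Net change = +2 − (+2) = 0.

0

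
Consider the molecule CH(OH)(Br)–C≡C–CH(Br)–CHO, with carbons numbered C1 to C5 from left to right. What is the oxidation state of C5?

+1

Bonds to more-electronegative neighbours contribute +1 each, bonds to H or metals contribute −1 each, and C–C bonds contribute 0.
C5 has one bond to C (0), one bond to H (-1), a double bond to O (2×+1 = +2).
Oxidation state = 0 − 1 + 2 = +1.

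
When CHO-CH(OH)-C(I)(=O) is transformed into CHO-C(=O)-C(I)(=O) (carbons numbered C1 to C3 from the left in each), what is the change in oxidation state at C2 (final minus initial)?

+2

Before: C2 has 2 bonds to C, 1 bond to H, 1 bond to O → oxidation state 0.
After: C2 has 2 bonds to C, 2 bonds to O → oxidation state +2.
Δ = +2 − (0) = +2, so this is an oxidation at C2.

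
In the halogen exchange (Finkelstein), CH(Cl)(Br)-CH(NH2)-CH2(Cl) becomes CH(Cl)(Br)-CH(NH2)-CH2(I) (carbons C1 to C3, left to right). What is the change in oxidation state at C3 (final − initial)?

Before: C3 has 1 bond to C, 2 bonds to H, 1 bond to Cl → oxidation state -1.
After: C3 has 1 bond to C, 2 bonds to H, 1 bond to I → oxidation state -1.
Δ = -1 − (-1) = 0, so no net redox change at C3.

0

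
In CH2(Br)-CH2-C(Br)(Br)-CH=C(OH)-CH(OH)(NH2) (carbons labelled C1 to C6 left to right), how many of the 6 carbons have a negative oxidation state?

Tallying each carbon's bonds:
C1: 1C, 2H, 1Br → 0 − 2 + 1 = -1
C2: 2C, 2H → 0 − 2 = -2
C3: 2C, 2Br → 0 + 2 = +2
C4: 3C, 1H → 0 − 1 = -1
C5: 3C, 1O → 0 + 1 = +1
C6: 1C, 1H, 1O, 1N → 0 − 1 + 1 + 1 = +1
3 carbons (C1, C2, C4) meet the condition.

3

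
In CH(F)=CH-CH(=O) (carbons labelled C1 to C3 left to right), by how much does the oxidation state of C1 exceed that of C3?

-1

C1: 2C, 1H, 1F → 0 − 1 + 1 = 0
C3: 1C, 1H, 2O → 0 − 1 + 2 = +1
Difference: 0 − (+1) = -1.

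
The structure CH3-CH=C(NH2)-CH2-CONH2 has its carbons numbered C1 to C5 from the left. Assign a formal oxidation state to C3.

Count +1 for every bond to an atom more electronegative than carbon and −1 for every bond to one less electronegative; C–C bonds are 0.
C3 has a double bond to C (2×0 = 0), one bond to C (0), one bond to N (+1).
Oxidation state = 0 + 0 + 1 = +1.

+1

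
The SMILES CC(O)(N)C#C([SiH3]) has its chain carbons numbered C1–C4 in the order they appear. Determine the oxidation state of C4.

Bonds to more-electronegative neighbours contribute +1 each, bonds to H or metals contribute −1 each, and C–C bonds contribute 0.
C4 has a triple bond to C (3×0 = 0), one bond to Si (-1).
Oxidation state = 0 − 1 = -1.

-1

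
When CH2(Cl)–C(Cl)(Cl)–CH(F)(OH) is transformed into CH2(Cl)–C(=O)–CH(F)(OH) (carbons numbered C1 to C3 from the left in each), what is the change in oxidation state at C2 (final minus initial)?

Before: C2 has 2 bonds to C, 2 bonds to Cl → oxidation state +2.
After: C2 has 2 bonds to C, 2 bonds to O → oxidation state +2.
Δ = +2 − (+2) = 0, so no net redox change at C2.

0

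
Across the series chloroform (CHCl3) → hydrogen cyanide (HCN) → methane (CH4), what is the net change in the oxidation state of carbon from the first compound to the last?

Carbon oxidation states along the series — chloroform: +2, hydrogen cyanide: +2, methane: -4.
Net change = -4 − (+2) = -6.

-6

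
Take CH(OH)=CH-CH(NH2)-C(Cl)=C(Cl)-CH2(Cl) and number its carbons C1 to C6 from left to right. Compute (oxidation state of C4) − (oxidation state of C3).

+1

C4: 3C, 1Cl → 0 + 1 = +1
C3: 2C, 1H, 1N → 0 − 1 + 1 = 0
Difference: +1 − (0) = +1.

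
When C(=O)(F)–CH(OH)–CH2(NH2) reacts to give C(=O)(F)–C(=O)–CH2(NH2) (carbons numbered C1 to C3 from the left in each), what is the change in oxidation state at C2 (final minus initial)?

Before: C2 has 2 bonds to C, 1 bond to H, 1 bond to O → oxidation state 0.
After: C2 has 2 bonds to C, 2 bonds to O → oxidation state +2.
Δ = +2 − (0) = +2, so this is an oxidation at C2.

+2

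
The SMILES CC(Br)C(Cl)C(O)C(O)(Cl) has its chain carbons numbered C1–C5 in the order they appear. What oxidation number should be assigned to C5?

C5 has one bond to C (0), one bond to H (-1), one bond to O (+1), one bond to Cl (+1).
Oxidation state = 0 − 1 + 1 + 1 = +1.

+1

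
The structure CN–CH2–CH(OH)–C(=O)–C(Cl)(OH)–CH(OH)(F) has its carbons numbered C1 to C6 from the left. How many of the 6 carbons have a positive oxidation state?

Each bond to a more electronegative atom (O, N, halogen) counts +1, each bond to a less electronegative atom (H, metal, B, Si) counts −1, and each C–C bond counts 0. Tallying each carbon:
C1: 1C, 3N → 0 + 3 = +3
C2: 2C, 2H → 0 − 2 = -2
C3: 2C, 1H, 1O → 0 − 1 + 1 = 0
C4: 2C, 2O → 0 + 2 = +2
C5: 2C, 1O, 1Cl → 0 + 1 + 1 = +2
C6: 1C, 1H, 1O, 1F → 0 − 1 + 1 + 1 = +1
4 carbons (C1, C4, C5, C6) meet the condition.

4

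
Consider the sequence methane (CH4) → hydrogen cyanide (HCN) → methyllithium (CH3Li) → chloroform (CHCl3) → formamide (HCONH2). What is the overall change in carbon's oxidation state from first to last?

+6

Carbon oxidation states along the series — methane: -4, hydrogen cyanide: +2, methyllithium: -4, chloroform: +2, formamide: +2.
Net change = +2 − (-4) = +6.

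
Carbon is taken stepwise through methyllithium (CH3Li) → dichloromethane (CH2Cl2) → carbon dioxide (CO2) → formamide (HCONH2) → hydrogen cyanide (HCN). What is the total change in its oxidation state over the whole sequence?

+6

Carbon oxidation states along the series — methyllithium: -4, dichloromethane: 0, carbon dioxide: +4, formamide: +2, hydrogen cyanide: +2.
Net change = +2 − (-4) = +6.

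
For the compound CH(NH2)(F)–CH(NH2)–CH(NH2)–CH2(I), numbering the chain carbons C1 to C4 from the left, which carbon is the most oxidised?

Tallying each carbon's bonds:
C1: 1C, 1H, 1N, 1F → 0 − 1 + 1 + 1 = +1
C2: 2C, 1H, 1N → 0 − 1 + 1 = 0
C3: 2C, 1H, 1N → 0 − 1 + 1 = 0
C4: 1C, 2H, 1I → 0 − 2 + 1 = -1
The most oxidised carbon is C1 at +1.

C1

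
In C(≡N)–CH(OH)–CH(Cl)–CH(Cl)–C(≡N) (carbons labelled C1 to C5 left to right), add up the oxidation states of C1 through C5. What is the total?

Tallying each carbon's bonds:
C1: 1C, 3N → 0 + 3 = +3
C2: 2C, 1H, 1O → 0 − 1 + 1 = 0
C3: 2C, 1H, 1Cl → 0 − 1 + 1 = 0
C4: 2C, 1H, 1Cl → 0 − 1 + 1 = 0
C5: 1C, 3N → 0 + 3 = +3
Sum = +3 + 0 + 0 + 0 + 3 = +6.

+6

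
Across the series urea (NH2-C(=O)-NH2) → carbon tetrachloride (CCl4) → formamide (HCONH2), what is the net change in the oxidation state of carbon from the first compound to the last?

-2

Carbon oxidation states along the series — urea: +4, carbon tetrachloride: +4, formamide: +2.
Net change = +2 − (+4) = -2.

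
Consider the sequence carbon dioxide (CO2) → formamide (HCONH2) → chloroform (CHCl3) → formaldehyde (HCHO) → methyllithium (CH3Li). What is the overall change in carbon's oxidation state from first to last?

Carbon oxidation states along the series — carbon dioxide: +4, formamide: +2, chloroform: +2, formaldehyde: 0, methyllithium: -4.
Net change = -4 − (+4) = -8.

-8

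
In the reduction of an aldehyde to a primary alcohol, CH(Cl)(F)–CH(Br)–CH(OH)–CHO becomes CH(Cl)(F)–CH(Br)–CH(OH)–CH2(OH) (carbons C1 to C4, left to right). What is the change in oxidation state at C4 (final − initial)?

Before: C4 has 1 bond to C, 1 bond to H, 2 bonds to O → oxidation state +1.
After: C4 has 1 bond to C, 2 bonds to H, 1 bond to O → oxidation state -1.
Δ = -1 − (+1) = -2, so this is a reduction at C4.

-2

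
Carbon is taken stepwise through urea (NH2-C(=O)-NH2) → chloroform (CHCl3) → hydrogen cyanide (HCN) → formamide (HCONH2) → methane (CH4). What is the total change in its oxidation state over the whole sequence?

Carbon oxidation states along the series — urea: +4, chloroform: +2, hydrogen cyanide: +2, formamide: +2, methane: -4.
Net change = -4 − (+4) = -8.

-8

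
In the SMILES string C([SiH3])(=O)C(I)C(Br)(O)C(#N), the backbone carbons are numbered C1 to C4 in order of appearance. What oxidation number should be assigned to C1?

+1

C1 has one bond to C (0), one bond to Si (-1), a double bond to O (2×+1 = +2).
Oxidation state = 0 − 1 + 2 = +1.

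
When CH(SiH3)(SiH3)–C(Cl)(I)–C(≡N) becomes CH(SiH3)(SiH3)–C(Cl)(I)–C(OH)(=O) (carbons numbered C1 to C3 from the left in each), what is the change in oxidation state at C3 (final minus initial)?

0

Before: C3 has 1 bond to C, 3 bonds to N → oxidation state +3.
After: C3 has 1 bond to C, 3 bonds to O → oxidation state +3.
Δ = +3 − (+3) = 0, so no net redox change at C3.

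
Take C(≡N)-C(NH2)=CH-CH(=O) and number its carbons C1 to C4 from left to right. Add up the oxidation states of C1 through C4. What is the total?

+4

Count +1 for every bond to an atom more electronegative than carbon and −1 for every bond to one less electronegative; C–C bonds are 0. Tallying each carbon:
C1: 1C, 3N → 0 + 3 = +3
C2: 3C, 1N → 0 + 1 = +1
C3: 3C, 1H → 0 − 1 = -1
C4: 1C, 1H, 2O → 0 − 1 + 2 = +1
Sum = +3 + 1 − 1 + 1 = +4.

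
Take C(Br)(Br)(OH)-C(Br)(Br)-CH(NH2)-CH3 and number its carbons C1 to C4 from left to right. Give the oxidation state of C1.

+3

Count +1 for every bond to an atom more electronegative than carbon and −1 for every bond to one less electronegative; C–C bonds are 0.
C1 has one bond to C (0), one bond to Br (+1), one bond to Br (+1), one bond to O (+1).
Oxidation state = 0 + 1 + 1 + 1 = +3.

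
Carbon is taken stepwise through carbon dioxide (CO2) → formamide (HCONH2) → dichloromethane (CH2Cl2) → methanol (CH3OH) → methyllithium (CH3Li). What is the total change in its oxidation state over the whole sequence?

-8

Carbon oxidation states along the series — carbon dioxide: +4, formamide: +2, dichloromethane: 0, methanol: -2, methyllithium: -4.
Net change = -4 − (+4) = -8.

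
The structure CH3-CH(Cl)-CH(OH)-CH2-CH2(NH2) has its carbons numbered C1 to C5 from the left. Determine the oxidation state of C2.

C2 has one bond to C (0), one bond to C (0), one bond to H (-1), one bond to Cl (+1).
Oxidation state = 0 + 0 − 1 + 1 = 0.

0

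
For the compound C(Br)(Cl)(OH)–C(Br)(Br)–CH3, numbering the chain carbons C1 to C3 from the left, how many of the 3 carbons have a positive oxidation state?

2

Each bond to a more electronegative atom (O, N, halogen) counts +1, each bond to a less electronegative atom (H, metal, B, Si) counts −1, and each C–C bond counts 0. Tallying each carbon:
C1: 1C, 1O, 1Cl, 1Br → 0 + 1 + 1 + 1 = +3
C2: 2C, 2Br → 0 + 2 = +2
C3: 1C, 3H → 0 − 3 = -3
2 carbons (C1, C2) meet the condition.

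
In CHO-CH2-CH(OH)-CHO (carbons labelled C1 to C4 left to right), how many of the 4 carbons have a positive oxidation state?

2

Count +1 for every bond to an atom more electronegative than carbon and −1 for every bond to one less electronegative; C–C bonds are 0. Tallying each carbon:
C1: 1C, 1H, 2O → 0 − 1 + 2 = +1
C2: 2C, 2H → 0 − 2 = -2
C3: 2C, 1H, 1O → 0 − 1 + 1 = 0
C4: 1C, 1H, 2O → 0 − 1 + 2 = +1
2 carbons (C1, C4) meet the condition.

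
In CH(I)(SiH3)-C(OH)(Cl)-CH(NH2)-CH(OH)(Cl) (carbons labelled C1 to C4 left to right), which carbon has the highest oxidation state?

C2

Tallying each carbon's bonds:
C1: 1C, 1H, 1I, 1Si → 0 − 1 + 1 − 1 = -1
C2: 2C, 1O, 1Cl → 0 + 1 + 1 = +2
C3: 2C, 1H, 1N → 0 − 1 + 1 = 0
C4: 1C, 1H, 1O, 1Cl → 0 − 1 + 1 + 1 = +1
The most oxidised carbon is C2 at +2.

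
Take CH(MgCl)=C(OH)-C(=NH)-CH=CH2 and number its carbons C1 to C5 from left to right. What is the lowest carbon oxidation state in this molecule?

Tallying each carbon's bonds:
C1: 2C, 1H, 1Mg → 0 − 1 − 1 = -2
C2: 3C, 1O → 0 + 1 = +1
C3: 2C, 2N → 0 + 2 = +2
C4: 3C, 1H → 0 − 1 = -1
C5: 2C, 2H → 0 − 2 = -2
The lowest value is -2.

-2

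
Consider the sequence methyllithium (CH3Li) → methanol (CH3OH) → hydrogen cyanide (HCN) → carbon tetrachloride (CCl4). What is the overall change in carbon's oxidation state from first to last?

+8

Carbon oxidation states along the series — methyllithium: -4, methanol: -2, hydrogen cyanide: +2, carbon tetrachloride: +4.
Net change = +4 − (-4) = +8.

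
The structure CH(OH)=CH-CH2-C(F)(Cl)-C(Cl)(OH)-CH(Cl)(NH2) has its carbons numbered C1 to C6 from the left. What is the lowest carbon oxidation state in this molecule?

-2

Tallying each carbon's bonds:
C1: 2C, 1H, 1O → 0 − 1 + 1 = 0
C2: 3C, 1H → 0 − 1 = -1
C3: 2C, 2H → 0 − 2 = -2
C4: 2C, 1F, 1Cl → 0 + 1 + 1 = +2
C5: 2C, 1O, 1Cl → 0 + 1 + 1 = +2
C6: 1C, 1H, 1N, 1Cl → 0 − 1 + 1 + 1 = +1
The lowest value is -2.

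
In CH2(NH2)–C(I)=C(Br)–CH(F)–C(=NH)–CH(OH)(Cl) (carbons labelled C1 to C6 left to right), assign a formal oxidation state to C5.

+2

Count +1 for every bond to an atom more electronegative than carbon and −1 for every bond to one less electronegative; C–C bonds are 0.
C5 has one bond to C (0), one bond to C (0), a double bond to N (2×+1 = +2).
Oxidation state = 0 + 0 + 2 = +2.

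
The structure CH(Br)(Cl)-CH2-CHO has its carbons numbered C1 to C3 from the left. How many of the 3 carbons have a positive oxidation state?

Tallying each carbon's bonds:
C1: 1C, 1H, 1Cl, 1Br → 0 − 1 + 1 + 1 = +1
C2: 2C, 2H → 0 − 2 = -2
C3: 1C, 1H, 2O → 0 − 1 + 2 = +1
2 carbons (C1, C3) meet the condition.

2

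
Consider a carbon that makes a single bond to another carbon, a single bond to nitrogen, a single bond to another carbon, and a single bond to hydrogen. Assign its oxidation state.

0

The carbon has one bond to C (0), one bond to C (0), one bond to H (-1), one bond to N (+1).
Oxidation state = 0 + 0 − 1 + 1 = 0.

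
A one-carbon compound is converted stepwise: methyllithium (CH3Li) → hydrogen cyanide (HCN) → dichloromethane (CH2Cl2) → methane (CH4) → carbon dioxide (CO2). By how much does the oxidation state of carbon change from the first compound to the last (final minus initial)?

Carbon oxidation states along the series — methyllithium: -4, hydrogen cyanide: +2, dichloromethane: 0, methane: -4, carbon dioxide: +4.
Net change = +4 − (-4) = +8.

+8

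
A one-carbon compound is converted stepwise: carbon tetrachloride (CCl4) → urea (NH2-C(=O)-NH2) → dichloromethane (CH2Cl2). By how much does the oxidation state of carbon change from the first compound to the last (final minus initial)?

Carbon oxidation states along the series — carbon tetrachloride: +4, urea: +4, dichloromethane: 0.
Net change = 0 − (+4) = -4.

-4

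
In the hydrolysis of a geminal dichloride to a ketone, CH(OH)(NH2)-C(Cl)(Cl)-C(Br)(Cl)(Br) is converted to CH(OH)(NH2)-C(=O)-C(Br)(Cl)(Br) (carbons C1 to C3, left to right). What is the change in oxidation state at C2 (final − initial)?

Before: C2 has 2 bonds to C, 2 bonds to Cl → oxidation state +2.
After: C2 has 2 bonds to C, 2 bonds to O → oxidation state +2.
Δ = +2 − (+2) = 0, so no net redox change at C2.

0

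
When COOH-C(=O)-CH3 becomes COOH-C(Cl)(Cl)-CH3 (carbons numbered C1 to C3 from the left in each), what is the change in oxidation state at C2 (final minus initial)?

0

Before: C2 has 2 bonds to C, 2 bonds to O → oxidation state +2.
After: C2 has 2 bonds to C, 2 bonds to Cl → oxidation state +2.
Δ = +2 − (+2) = 0, so no net redox change at C2.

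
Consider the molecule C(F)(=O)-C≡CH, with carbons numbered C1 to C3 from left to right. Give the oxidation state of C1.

+3

Bonds to more-electronegative neighbours contribute +1 each, bonds to H or metals contribute −1 each, and C–C bonds contribute 0.
C1 has one bond to C (0), one bond to F (+1), a double bond to O (2×+1 = +2).
Oxidation state = 0 + 1 + 2 = +3.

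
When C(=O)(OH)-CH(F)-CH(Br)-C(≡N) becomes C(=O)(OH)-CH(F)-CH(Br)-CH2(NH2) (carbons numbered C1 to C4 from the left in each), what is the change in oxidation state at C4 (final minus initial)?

Before: C4 has 1 bond to C, 3 bonds to N → oxidation state +3.
After: C4 has 1 bond to C, 2 bonds to H, 1 bond to N → oxidation state -1.
Δ = -1 − (+3) = -4, so this is a reduction at C4.

-4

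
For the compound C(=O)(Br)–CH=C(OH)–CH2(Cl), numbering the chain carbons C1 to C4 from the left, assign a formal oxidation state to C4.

-1

C4 has one bond to C (0), one bond to H (-1), one bond to H (-1), one bond to Cl (+1).
Oxidation state = 0 − 1 − 1 + 1 = -1.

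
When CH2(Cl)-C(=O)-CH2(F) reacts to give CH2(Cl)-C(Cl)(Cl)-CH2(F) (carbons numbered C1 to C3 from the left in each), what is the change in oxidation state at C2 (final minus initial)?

0

Before: C2 has 2 bonds to C, 2 bonds to O → oxidation state +2.
After: C2 has 2 bonds to C, 2 bonds to Cl → oxidation state +2.
Δ = +2 − (+2) = 0, so no net redox change at C2.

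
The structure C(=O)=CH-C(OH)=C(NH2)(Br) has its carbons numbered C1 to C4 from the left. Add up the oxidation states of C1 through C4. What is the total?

+4

Each bond to a more electronegative atom (O, N, halogen) counts +1, each bond to a less electronegative atom (H, metal, B, Si) counts −1, and each C–C bond counts 0. Tallying each carbon:
C1: 2C, 2O → 0 + 2 = +2
C2: 3C, 1H → 0 − 1 = -1
C3: 3C, 1O → 0 + 1 = +1
C4: 2C, 1N, 1Br → 0 + 1 + 1 = +2
Sum = +2 − 1 + 1 + 2 = +4.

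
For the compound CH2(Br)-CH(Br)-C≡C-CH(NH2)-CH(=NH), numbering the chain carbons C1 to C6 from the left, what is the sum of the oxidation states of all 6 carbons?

Bonds to more-electronegative neighbours contribute +1 each, bonds to H or metals contribute −1 each, and C–C bonds contribute 0. Tallying each carbon:
C1: 1C, 2H, 1Br → 0 − 2 + 1 = -1
C2: 2C, 1H, 1Br → 0 − 1 + 1 = 0
C3: 4C → 0 = 0
C4: 4C → 0 = 0
C5: 2C, 1H, 1N → 0 − 1 + 1 = 0
C6: 1C, 1H, 2N → 0 − 1 + 2 = +1
Sum = -1 + 0 + 0 + 0 + 0 + 1 = 0.

0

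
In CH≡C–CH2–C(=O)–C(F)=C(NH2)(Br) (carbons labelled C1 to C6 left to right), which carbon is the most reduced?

Assign +1 per bond to O/N/halogen, −1 per bond to H or an electropositive element, and 0 per bond to carbon. Tallying each carbon:
C1: 3C, 1H → 0 − 1 = -1
C2: 4C → 0 = 0
C3: 2C, 2H → 0 − 2 = -2
C4: 2C, 2O → 0 + 2 = +2
C5: 3C, 1F → 0 + 1 = +1
C6: 2C, 1N, 1Br → 0 + 1 + 1 = +2
The most reduced carbon is C3 at -2.

C3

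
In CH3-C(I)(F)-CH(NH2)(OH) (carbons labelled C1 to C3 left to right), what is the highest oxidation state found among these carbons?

+2

Assign +1 per bond to O/N/halogen, −1 per bond to H or an electropositive element, and 0 per bond to carbon. Tallying each carbon:
C1: 1C, 3H → 0 − 3 = -3
C2: 2C, 1F, 1I → 0 + 1 + 1 = +2
C3: 1C, 1H, 1O, 1N → 0 − 1 + 1 + 1 = +1
The highest value is +2.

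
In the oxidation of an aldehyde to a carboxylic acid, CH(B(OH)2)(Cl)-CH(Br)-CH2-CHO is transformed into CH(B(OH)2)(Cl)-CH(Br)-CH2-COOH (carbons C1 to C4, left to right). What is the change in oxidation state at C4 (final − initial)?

Before: C4 has 1 bond to C, 1 bond to H, 2 bonds to O → oxidation state +1.
After: C4 has 1 bond to C, 3 bonds to O → oxidation state +3.
Δ = +3 − (+1) = +2, so this is an oxidation at C4.

+2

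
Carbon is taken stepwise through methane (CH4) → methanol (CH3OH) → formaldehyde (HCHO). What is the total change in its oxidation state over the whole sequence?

+4

Carbon oxidation states along the series — methane: -4, methanol: -2, formaldehyde: 0.
Net change = 0 − (-4) = +4.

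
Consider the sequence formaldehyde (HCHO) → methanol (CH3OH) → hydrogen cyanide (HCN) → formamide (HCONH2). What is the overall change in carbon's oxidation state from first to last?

Carbon oxidation states along the series — formaldehyde: 0, methanol: -2, hydrogen cyanide: +2, formamide: +2.
Net change = +2 − (0) = +2.

+2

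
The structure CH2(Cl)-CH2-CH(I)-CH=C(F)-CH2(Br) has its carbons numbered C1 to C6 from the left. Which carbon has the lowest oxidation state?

C2

Tallying each carbon's bonds:
C1: 1C, 2H, 1Cl → 0 − 2 + 1 = -1
C2: 2C, 2H → 0 − 2 = -2
C3: 2C, 1H, 1I → 0 − 1 + 1 = 0
C4: 3C, 1H → 0 − 1 = -1
C5: 3C, 1F → 0 + 1 = +1
C6: 1C, 2H, 1Br → 0 − 2 + 1 = -1
The most reduced carbon is C2 at -2.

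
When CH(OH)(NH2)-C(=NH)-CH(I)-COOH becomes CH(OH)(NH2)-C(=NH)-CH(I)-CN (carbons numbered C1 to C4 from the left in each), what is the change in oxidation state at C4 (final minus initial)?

Before: C4 has 1 bond to C, 3 bonds to O → oxidation state +3.
After: C4 has 1 bond to C, 3 bonds to N → oxidation state +3.
Δ = +3 − (+3) = 0, so no net redox change at C4.

0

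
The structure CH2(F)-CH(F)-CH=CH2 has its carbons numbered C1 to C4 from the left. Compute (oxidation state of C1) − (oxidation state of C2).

C1: 1C, 2H, 1F → 0 − 2 + 1 = -1
C2: 2C, 1H, 1F → 0 − 1 + 1 = 0
Difference: -1 − (0) = -1.

-1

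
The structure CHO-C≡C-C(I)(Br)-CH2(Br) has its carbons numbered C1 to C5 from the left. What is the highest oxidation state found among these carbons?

+2

Tallying each carbon's bonds:
C1: 1C, 1H, 2O → 0 − 1 + 2 = +1
C2: 4C → 0 = 0
C3: 4C → 0 = 0
C4: 2C, 1Br, 1I → 0 + 1 + 1 = +2
C5: 1C, 2H, 1Br → 0 − 2 + 1 = -1
The highest value is +2.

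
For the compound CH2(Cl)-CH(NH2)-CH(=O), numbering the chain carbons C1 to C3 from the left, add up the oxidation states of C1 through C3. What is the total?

Count +1 for every bond to an atom more electronegative than carbon and −1 for every bond to one less electronegative; C–C bonds are 0. Tallying each carbon:
C1: 1C, 2H, 1Cl → 0 − 2 + 1 = -1
C2: 2C, 1H, 1N → 0 − 1 + 1 = 0
C3: 1C, 1H, 2O → 0 − 1 + 2 = +1
Sum = -1 + 0 + 1 = 0.

0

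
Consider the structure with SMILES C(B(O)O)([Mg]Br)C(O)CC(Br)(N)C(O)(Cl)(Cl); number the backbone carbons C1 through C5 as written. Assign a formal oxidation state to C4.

+2

Bonds to more-electronegative neighbours contribute +1 each, bonds to H or metals contribute −1 each, and C–C bonds contribute 0.
C4 has one bond to C (0), one bond to C (0), one bond to Br (+1), one bond to N (+1).
Oxidation state = 0 + 0 + 1 + 1 = +2.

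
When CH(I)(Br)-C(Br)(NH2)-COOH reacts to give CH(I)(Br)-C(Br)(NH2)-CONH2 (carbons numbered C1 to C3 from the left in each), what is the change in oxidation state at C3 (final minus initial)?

Before: C3 has 1 bond to C, 3 bonds to O → oxidation state +3.
After: C3 has 1 bond to C, 2 bonds to O, 1 bond to N → oxidation state +3.
Δ = +3 − (+3) = 0, so no net redox change at C3.

0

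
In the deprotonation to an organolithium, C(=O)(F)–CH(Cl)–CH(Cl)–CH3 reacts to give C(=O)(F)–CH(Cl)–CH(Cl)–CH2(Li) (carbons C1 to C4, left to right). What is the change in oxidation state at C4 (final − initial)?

0

Before: C4 has 1 bond to C, 3 bonds to H → oxidation state -3.
After: C4 has 1 bond to C, 2 bonds to H, 1 bond to Li → oxidation state -3.
Δ = -3 − (-3) = 0, so no net redox change at C4.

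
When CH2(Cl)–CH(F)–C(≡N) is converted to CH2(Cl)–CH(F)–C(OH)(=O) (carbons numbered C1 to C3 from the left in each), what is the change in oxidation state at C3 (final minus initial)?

0

Before: C3 has 1 bond to C, 3 bonds to N → oxidation state +3.
After: C3 has 1 bond to C, 3 bonds to O → oxidation state +3.
Δ = +3 − (+3) = 0, so no net redox change at C3.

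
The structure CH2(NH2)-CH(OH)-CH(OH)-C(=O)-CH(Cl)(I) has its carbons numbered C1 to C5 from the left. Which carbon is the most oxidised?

C4

Count +1 for every bond to an atom more electronegative than carbon and −1 for every bond to one less electronegative; C–C bonds are 0. Tallying each carbon:
C1: 1C, 2H, 1N → 0 − 2 + 1 = -1
C2: 2C, 1H, 1O → 0 − 1 + 1 = 0
C3: 2C, 1H, 1O → 0 − 1 + 1 = 0
C4: 2C, 2O → 0 + 2 = +2
C5: 1C, 1H, 1Cl, 1I → 0 − 1 + 1 + 1 = +1
The most oxidised carbon is C4 at +2.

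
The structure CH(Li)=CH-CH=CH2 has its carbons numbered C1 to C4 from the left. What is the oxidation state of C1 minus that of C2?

-1

C1: 2C, 1H, 1Li → 0 − 1 − 1 = -2
C2: 3C, 1H → 0 − 1 = -1
Difference: -2 − (-1) = -1.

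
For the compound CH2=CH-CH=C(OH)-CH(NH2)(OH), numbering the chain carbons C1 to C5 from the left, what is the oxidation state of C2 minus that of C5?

C2: 3C, 1H → 0 − 1 = -1
C5: 1C, 1H, 1O, 1N → 0 − 1 + 1 + 1 = +1
Difference: -1 − (+1) = -2.

-2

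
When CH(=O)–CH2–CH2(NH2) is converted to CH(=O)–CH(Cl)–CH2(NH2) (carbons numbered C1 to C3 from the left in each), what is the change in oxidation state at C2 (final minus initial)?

Before: C2 has 2 bonds to C, 2 bonds to H → oxidation state -2.
After: C2 has 2 bonds to C, 1 bond to H, 1 bond to Cl → oxidation state 0.
Δ = 0 − (-2) = +2, so this is an oxidation at C2.

+2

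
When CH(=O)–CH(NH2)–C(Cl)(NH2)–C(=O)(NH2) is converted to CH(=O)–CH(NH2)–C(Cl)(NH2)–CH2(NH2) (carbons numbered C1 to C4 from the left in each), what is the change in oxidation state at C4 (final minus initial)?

Before: C4 has 1 bond to C, 2 bonds to O, 1 bond to N → oxidation state +3.
After: C4 has 1 bond to C, 2 bonds to H, 1 bond to N → oxidation state -1.
Δ = -1 − (+3) = -4, so this is a reduction at C4.

-4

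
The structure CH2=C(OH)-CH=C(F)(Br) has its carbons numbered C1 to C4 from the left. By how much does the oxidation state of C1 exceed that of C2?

C1: 2C, 2H → 0 − 2 = -2
C2: 3C, 1O → 0 + 1 = +1
Difference: -2 − (+1) = -3.

-3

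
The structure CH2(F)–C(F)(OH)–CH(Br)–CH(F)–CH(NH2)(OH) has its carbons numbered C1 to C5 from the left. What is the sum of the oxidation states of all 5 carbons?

+2

Assign +1 per bond to O/N/halogen, −1 per bond to H or an electropositive element, and 0 per bond to carbon. Tallying each carbon:
C1: 1C, 2H, 1F → 0 − 2 + 1 = -1
C2: 2C, 1O, 1F → 0 + 1 + 1 = +2
C3: 2C, 1H, 1Br → 0 − 1 + 1 = 0
C4: 2C, 1H, 1F → 0 − 1 + 1 = 0
C5: 1C, 1H, 1O, 1N → 0 − 1 + 1 + 1 = +1
Sum = -1 + 2 + 0 + 0 + 1 = +2.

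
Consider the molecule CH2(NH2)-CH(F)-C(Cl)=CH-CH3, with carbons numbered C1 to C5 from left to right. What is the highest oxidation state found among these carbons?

+1

Tallying each carbon's bonds:
C1: 1C, 2H, 1N → 0 − 2 + 1 = -1
C2: 2C, 1H, 1F → 0 − 1 + 1 = 0
C3: 3C, 1Cl → 0 + 1 = +1
C4: 3C, 1H → 0 − 1 = -1
C5: 1C, 3H → 0 − 3 = -3
The highest value is +1.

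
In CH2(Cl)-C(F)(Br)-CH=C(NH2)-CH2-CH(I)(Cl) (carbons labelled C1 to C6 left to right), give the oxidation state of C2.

C2 has one bond to C (0), one bond to C (0), one bond to F (+1), one bond to Br (+1).
Oxidation state = 0 + 0 + 1 + 1 = +2.

+2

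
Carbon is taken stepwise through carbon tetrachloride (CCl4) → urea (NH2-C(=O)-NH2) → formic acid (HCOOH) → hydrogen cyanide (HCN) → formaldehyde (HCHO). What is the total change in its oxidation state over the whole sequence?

-4

Carbon oxidation states along the series — carbon tetrachloride: +4, urea: +4, formic acid: +2, hydrogen cyanide: +2, formaldehyde: 0.
Net change = 0 − (+4) = -4.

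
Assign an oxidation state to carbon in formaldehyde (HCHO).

0

The carbon has one bond to H (-1), one bond to H (-1), a double bond to O (2×+1 = +2).
Oxidation state = -1 − 1 + 2 = 0.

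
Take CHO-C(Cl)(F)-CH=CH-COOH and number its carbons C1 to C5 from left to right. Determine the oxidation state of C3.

Assign +1 per bond to O/N/halogen, −1 per bond to H or an electropositive element, and 0 per bond to carbon.
C3 has one bond to C (0), a double bond to C (2×0 = 0), one bond to H (-1).
Oxidation state = 0 + 0 − 1 = -1.

-1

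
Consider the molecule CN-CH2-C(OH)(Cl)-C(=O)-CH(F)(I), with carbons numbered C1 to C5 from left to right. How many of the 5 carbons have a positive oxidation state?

4

Tallying each carbon's bonds:
C1: 1C, 3N → 0 + 3 = +3
C2: 2C, 2H → 0 − 2 = -2
C3: 2C, 1O, 1Cl → 0 + 1 + 1 = +2
C4: 2C, 2O → 0 + 2 = +2
C5: 1C, 1H, 1F, 1I → 0 − 1 + 1 + 1 = +1
4 carbons (C1, C3, C4, C5) meet the condition.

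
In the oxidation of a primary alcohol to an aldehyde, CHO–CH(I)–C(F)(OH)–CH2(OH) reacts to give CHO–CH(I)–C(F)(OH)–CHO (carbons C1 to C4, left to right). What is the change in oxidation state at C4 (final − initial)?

Before: C4 has 1 bond to C, 2 bonds to H, 1 bond to O → oxidation state -1.
After: C4 has 1 bond to C, 1 bond to H, 2 bonds to O → oxidation state +1.
Δ = +1 − (-1) = +2, so this is an oxidation at C4.

+2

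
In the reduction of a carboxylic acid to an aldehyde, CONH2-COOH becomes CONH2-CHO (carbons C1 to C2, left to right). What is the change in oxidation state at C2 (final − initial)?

Before: C2 has 1 bond to C, 3 bonds to O → oxidation state +3.
After: C2 has 1 bond to C, 1 bond to H, 2 bonds to O → oxidation state +1.
Δ = +1 − (+3) = -2, so this is a reduction at C2.

-2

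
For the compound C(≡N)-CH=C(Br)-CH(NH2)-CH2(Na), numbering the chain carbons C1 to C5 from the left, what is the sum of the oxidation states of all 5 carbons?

Assign +1 per bond to O/N/halogen, −1 per bond to H or an electropositive element, and 0 per bond to carbon. Tallying each carbon:
C1: 1C, 3N → 0 + 3 = +3
C2: 3C, 1H → 0 − 1 = -1
C3: 3C, 1Br → 0 + 1 = +1
C4: 2C, 1H, 1N → 0 − 1 + 1 = 0
C5: 1C, 2H, 1Na → 0 − 2 − 1 = -3
Sum = +3 − 1 + 1 + 0 − 3 = 0.

0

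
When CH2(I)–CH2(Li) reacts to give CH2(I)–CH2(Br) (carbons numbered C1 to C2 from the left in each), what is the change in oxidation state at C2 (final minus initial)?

+2

Before: C2 has 1 bond to C, 2 bonds to H, 1 bond to Li → oxidation state -3.
After: C2 has 1 bond to C, 2 bonds to H, 1 bond to Br → oxidation state -1.
Δ = -1 − (-3) = +2, so this is an oxidation at C2.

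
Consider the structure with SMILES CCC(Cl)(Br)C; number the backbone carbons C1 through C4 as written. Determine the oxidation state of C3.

+2

C3 has one bond to C (0), one bond to C (0), one bond to Cl (+1), one bond to Br (+1).
Oxidation state = 0 + 0 + 1 + 1 = +2.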